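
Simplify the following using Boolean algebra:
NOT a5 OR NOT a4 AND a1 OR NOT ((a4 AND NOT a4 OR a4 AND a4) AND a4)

NOT a5 OR NOT a4 AND a1 OR NOT ((a4 AND NOT a4 OR a4 AND a4) AND a4)
= NOT a5 OR NOT a4 AND a1 OR NOT (a4 AND a4)   [distribution]
= NOT a5 OR NOT a4 AND a1 OR NOT a4   [idempotence]
= NOT a5 OR NOT a4   [absorption]

NOT a5 OR NOT a4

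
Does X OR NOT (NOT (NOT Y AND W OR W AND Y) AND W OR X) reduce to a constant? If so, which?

X OR NOT (NOT (NOT Y AND W OR W AND Y) AND W OR X)
= X OR NOT (NOT W AND W OR X)   [distribution]
= X OR NOT X   [complement / identity]
= TRUE   [complement]

yes, True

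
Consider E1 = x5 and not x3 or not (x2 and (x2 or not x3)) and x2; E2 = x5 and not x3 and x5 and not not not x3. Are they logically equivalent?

Yes

E1: x5 and not x3 or not (x2 and (x2 or not x3)) and x2
    = x5 and not x3 or not x2 and x2   [absorption]
    = x5 and not x3   [complement / identity]
E2: x5 and not x3 and x5 and not not not x3
    = x5 and not x3 and x5 and not x3   [double negation]
    = x5 and not x3   [idempotence]
Both reduce to x5 and not x3, so they are equivalent.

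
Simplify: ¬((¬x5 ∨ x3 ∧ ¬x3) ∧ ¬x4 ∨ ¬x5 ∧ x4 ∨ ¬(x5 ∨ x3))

x5

¬((¬x5 ∨ x3 ∧ ¬x3) ∧ ¬x4 ∨ ¬x5 ∧ x4 ∨ ¬(x5 ∨ x3))
= ¬(¬x5 ∧ ¬x4 ∨ ¬x5 ∧ x4 ∨ ¬(x5 ∨ x3))   [complement / identity]
= ¬(¬x5 ∨ ¬(x5 ∨ x3))   [distribution]
= x5 ∧ (x5 ∨ x3)   [De Morgan]
= x5   [absorption]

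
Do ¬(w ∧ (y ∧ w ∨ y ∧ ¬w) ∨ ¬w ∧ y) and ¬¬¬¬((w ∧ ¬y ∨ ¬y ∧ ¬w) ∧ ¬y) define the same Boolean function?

E1: ¬(w ∧ (y ∧ w ∨ y ∧ ¬w) ∨ ¬w ∧ y)
    = ¬(w ∧ y ∨ ¬w ∧ y)   (distribution)
    = ¬y   (distribution)
E2: ¬¬¬¬((w ∧ ¬y ∨ ¬y ∧ ¬w) ∧ ¬y)
    = ¬¬((w ∧ ¬y ∨ ¬y ∧ ¬w) ∧ ¬y)   (double negation)
    = ¬¬(¬y ∧ ¬y)   (distribution)
    = ¬¬¬y   (idempotence)
    = ¬y   (double negation)
Both reduce to ¬y, so they are equivalent.

Yes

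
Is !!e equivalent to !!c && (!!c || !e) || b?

E1: !!e
    = e   — double negation
E2: !!c && (!!c || !e) || b
    = !!c || b   — absorption
    = c || b   — double negation
These differ: at b=1, c=0, e=0, E1 = 0 but E2 = 1.

No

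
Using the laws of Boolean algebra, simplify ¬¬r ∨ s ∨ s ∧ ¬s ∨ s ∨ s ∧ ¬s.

¬¬r ∨ s ∨ s ∧ ¬s ∨ s ∨ s ∧ ¬s
= ¬¬r ∨ s ∨ s ∧ ¬s   [idempotence]
= r ∨ s ∨ s ∧ ¬s   [double negation]
= r ∨ s   [complement / identity]

r ∨ s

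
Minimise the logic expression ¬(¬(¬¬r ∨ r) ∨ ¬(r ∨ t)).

r

¬(¬(¬¬r ∨ r) ∨ ¬(r ∨ t))
= (¬¬r ∨ r) ∧ (r ∨ t)   — De Morgan
= (r ∨ r) ∧ (r ∨ t)   — double negation
= r ∧ t ∨ r   — distribution
= r   — absorption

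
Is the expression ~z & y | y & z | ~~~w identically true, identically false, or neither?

neither

~z & y | y & z | ~~~w
= y | ~~~w   (distribution)
= y | ~w   (double negation)
This depends on w, y, so it is not a constant.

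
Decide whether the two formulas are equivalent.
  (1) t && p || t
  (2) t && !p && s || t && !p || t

E1: t && p || t
    = t   (absorption)
E2: t && !p && s || t && !p || t
    = t && !p || t   (absorption)
    = t   (absorption)
Both reduce to t, so they are equivalent.

Yes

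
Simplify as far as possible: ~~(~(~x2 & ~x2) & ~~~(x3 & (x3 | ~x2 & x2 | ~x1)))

x2 & ~x3

~~(~(~x2 & ~x2) & ~~~(x3 & (x3 | ~x2 & x2 | ~x1)))
= ~~(~(~x2 & ~x2) & ~~~(x3 & (x3 | ~x1)))   (complement / identity)
= ~(~x2 & ~x2 | ~~(x3 & (x3 | ~x1)))   (De Morgan)
= ~(~x2 & ~x2 | ~~x3)   (absorption)
= ~(~x2 | ~~x3)   (idempotence)
= x2 & ~x3   (De Morgan)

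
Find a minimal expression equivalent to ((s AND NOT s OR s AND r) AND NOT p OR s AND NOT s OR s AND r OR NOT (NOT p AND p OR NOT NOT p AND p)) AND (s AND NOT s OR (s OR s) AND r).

((s AND NOT s OR s AND r) AND NOT p OR s AND NOT s OR s AND r OR NOT (NOT p AND p OR NOT NOT p AND p)) AND (s AND NOT s OR (s OR s) AND r)
= ((s AND NOT s OR s AND r) AND NOT p OR s AND NOT s OR s AND r OR NOT (NOT p AND p OR p AND p)) AND (s AND NOT s OR (s OR s) AND r)   [double negation]
= ((s AND NOT s OR s AND r) AND NOT p OR s AND NOT s OR s AND r OR NOT p) AND (s AND NOT s OR (s OR s) AND r)   [distribution]
= (s AND NOT s OR s AND r OR NOT p) AND (s AND NOT s OR (s OR s) AND r)   [absorption]
= (s AND NOT s OR s AND r OR NOT p) AND (s AND NOT s OR s AND r)   [idempotence]
= s AND NOT s OR s AND r   [absorption]
= s AND r   [complement / identity]

s AND r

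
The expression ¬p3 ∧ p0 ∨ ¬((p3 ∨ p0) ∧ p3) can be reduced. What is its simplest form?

¬p3

¬p3 ∧ p0 ∨ ¬((p3 ∨ p0) ∧ p3)
= ¬p3 ∧ p0 ∨ ¬p3   [absorption]
= ¬p3   [absorption]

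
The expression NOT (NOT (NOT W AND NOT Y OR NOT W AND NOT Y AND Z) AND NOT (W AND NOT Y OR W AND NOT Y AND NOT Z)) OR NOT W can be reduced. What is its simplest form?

NOT (NOT (NOT W AND NOT Y OR NOT W AND NOT Y AND Z) AND NOT (W AND NOT Y OR W AND NOT Y AND NOT Z)) OR NOT W
= NOT W AND NOT Y OR NOT W AND NOT Y AND Z OR W AND NOT Y OR W AND NOT Y AND NOT Z OR NOT W   (De Morgan)
= NOT W AND NOT Y OR NOT W AND NOT Y AND Z OR W AND NOT Y OR NOT W   (absorption)
= NOT W AND NOT Y OR W AND NOT Y OR NOT W   (absorption)
= NOT Y OR NOT W   (distribution)

NOT Y OR NOT W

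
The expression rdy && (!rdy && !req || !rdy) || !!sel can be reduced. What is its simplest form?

sel

rdy && (!rdy && !req || !rdy) || !!sel
= rdy && !rdy || !!sel   (absorption)
= !!sel   (complement / identity)
= sel   (double negation)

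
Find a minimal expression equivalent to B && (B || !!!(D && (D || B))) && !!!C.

B && (B || !!!(D && (D || B))) && !!!C
= B && (B || !!!(D && (D || B))) && !C   (double negation)
= B && (B || !!!D) && !C   (absorption)
= B && (B || !D) && !C   (double negation)
= B && !C   (absorption)

B && !C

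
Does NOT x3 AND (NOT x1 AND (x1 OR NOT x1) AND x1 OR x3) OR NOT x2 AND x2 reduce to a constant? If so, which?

NOT x3 AND (NOT x1 AND (x1 OR NOT x1) AND x1 OR x3) OR NOT x2 AND x2
= NOT x3 AND (NOT x1 AND (x1 OR NOT x1) AND x1 OR x3)   [complement / identity]
= NOT x3 AND (NOT x1 AND x1 OR x3)   [complement / identity]
= NOT x3 AND x3   [complement / identity]
= FALSE   [complement]

yes, False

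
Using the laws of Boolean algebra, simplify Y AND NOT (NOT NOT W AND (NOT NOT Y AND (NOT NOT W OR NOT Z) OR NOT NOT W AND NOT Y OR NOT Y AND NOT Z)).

Y AND NOT (NOT NOT W AND (NOT NOT Y AND (NOT NOT W OR NOT Z) OR NOT NOT W AND NOT Y OR NOT Y AND NOT Z))
= Y AND NOT (NOT NOT W AND (Y AND (NOT NOT W OR NOT Z) OR NOT NOT W AND NOT Y OR NOT Y AND NOT Z))   — double negation
= Y AND NOT (NOT NOT W AND (Y AND (NOT NOT W OR NOT Z) OR (NOT NOT W OR NOT Z) AND NOT Y))   — distribution
= Y AND NOT (NOT NOT W AND (NOT NOT W OR NOT Z))   — distribution
= Y AND NOT NOT NOT W   — absorption
= Y AND NOT W   — double negation

Y AND NOT W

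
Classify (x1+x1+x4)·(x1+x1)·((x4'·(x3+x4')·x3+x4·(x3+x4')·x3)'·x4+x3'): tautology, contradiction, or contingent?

contingent

(x1+x1+x4)·(x1+x1)·((x4'·(x3+x4')·x3+x4·(x3+x4')·x3)'·x4+x3')
= (x1+x1)·((x4'·(x3+x4')·x3+x4·(x3+x4')·x3)'·x4+x3')   — absorption
= x1·((x4'·(x3+x4')·x3+x4·(x3+x4')·x3)'·x4+x3')   — idempotence
= x1·(((x3+x4')·x3)'·x4+x3')   — distribution
= x1·(x3'·x4+x3')   — absorption
= x1·x3'   — absorption
This depends on x1, x3, so it is not a constant.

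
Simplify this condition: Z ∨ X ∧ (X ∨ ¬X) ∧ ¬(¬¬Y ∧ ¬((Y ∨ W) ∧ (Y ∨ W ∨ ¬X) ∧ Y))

Z ∨ X

Z ∨ X ∧ (X ∨ ¬X) ∧ ¬(¬¬Y ∧ ¬((Y ∨ W) ∧ (Y ∨ W ∨ ¬X) ∧ Y))
= Z ∨ X ∧ (X ∨ ¬X) ∧ ¬(¬¬Y ∧ ¬((Y ∨ W) ∧ Y))   (absorption)
= Z ∨ X ∧ (X ∨ ¬X) ∧ (¬Y ∨ (Y ∨ W) ∧ Y)   (De Morgan)
= Z ∨ X ∧ (X ∨ ¬X) ∧ (¬Y ∨ Y)   (absorption)
= Z ∨ X ∧ (X ∨ ¬X)   (complement / identity)
= Z ∨ X   (complement / identity)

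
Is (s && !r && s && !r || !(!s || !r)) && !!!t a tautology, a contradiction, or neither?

(s && !r && s && !r || !(!s || !r)) && !!!t
= (s && !r || !(!s || !r)) && !!!t
= (s && !r || s && r) && !!!t
= s && !!!t
= s && !t
This depends on s, t, so it is not a constant.

neither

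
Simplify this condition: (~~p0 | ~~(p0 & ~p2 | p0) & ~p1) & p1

p0 & p1

(~~p0 | ~~(p0 & ~p2 | p0) & ~p1) & p1
= (~~p0 | ~~p0 & ~p1) & p1   [absorption]
= ~~p0 & p1   [absorption]
= p0 & p1   [double negation]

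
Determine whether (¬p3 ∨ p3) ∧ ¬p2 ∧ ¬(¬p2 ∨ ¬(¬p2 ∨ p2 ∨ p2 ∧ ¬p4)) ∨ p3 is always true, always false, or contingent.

contingent

(¬p3 ∨ p3) ∧ ¬p2 ∧ ¬(¬p2 ∨ ¬(¬p2 ∨ p2 ∨ p2 ∧ ¬p4)) ∨ p3
= ¬p2 ∧ ¬(¬p2 ∨ ¬(¬p2 ∨ p2 ∨ p2 ∧ ¬p4)) ∨ p3   (complement / identity)
= ¬p2 ∧ p2 ∧ (¬p2 ∨ p2 ∨ p2 ∧ ¬p4) ∨ p3   (De Morgan)
= ¬p2 ∧ p2 ∧ (¬p2 ∨ p2) ∨ p3   (absorption)
= ¬p2 ∧ p2 ∨ p3   (complement / identity)
= p3   (complement / identity)
This depends on p3, so it is not a constant.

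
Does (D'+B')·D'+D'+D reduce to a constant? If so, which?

yes, True

(D'+B')·D'+D'+D
= D'+D'+D   [absorption]
= D'+D   [idempotence]
= 1   [complement]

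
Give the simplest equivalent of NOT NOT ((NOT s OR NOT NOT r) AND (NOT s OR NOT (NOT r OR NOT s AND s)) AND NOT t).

(NOT s OR r) AND NOT t

NOT NOT ((NOT s OR NOT NOT r) AND (NOT s OR NOT (NOT r OR NOT s AND s)) AND NOT t)
= NOT NOT ((NOT s OR NOT NOT r) AND (NOT s OR NOT NOT r) AND NOT t)   — complement / identity
= NOT NOT ((NOT s OR NOT NOT r) AND NOT t)   — idempotence
= (NOT s OR NOT NOT r) AND NOT t   — double negation
= (NOT s OR r) AND NOT t   — double negation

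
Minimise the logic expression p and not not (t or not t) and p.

p and not not (t or not t) and p
= p and (t or not t) and p
= p and p
= p

p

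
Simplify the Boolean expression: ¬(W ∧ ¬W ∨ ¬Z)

Z

¬(W ∧ ¬W ∨ ¬Z)
= ¬¬Z   — complement / identity
= Z   — double negation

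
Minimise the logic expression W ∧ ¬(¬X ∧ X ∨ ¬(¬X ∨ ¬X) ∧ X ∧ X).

W ∧ ¬(¬X ∧ X ∨ ¬(¬X ∨ ¬X) ∧ X ∧ X)
= W ∧ ¬(¬X ∧ X ∨ X ∧ X ∧ X ∧ X)   [De Morgan]
= W ∧ ¬(¬X ∧ X ∨ X ∧ X)   [idempotence]
= W ∧ ¬X   [distribution]

W ∧ ¬X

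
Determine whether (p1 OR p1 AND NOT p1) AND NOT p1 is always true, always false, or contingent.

(p1 OR p1 AND NOT p1) AND NOT p1
= p1 AND NOT p1
= FALSE

always false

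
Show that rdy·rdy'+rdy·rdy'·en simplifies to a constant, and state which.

rdy·rdy'+rdy·rdy'·en
= rdy·rdy'   — absorption
= 0   — complement

0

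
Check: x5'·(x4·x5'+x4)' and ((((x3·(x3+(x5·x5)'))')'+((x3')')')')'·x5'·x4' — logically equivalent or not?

E1: x5'·(x4·x5'+x4)'
    = x5'·x4'
E2: ((((x3·(x3+(x5·x5)'))')'+((x3')')')')'·x5'·x4'
    = ((((x3·(x3+x5'))')'+((x3')')')')'·x5'·x4'
    = ((x3·(x3+x5'))'·(x3')')'·x5'·x4'
    = (x3·(x3+x5')+x3')·x5'·x4'
    = (x3+x3')·x5'·x4'
    = x5'·x4'
Both reduce to x5'·x4', so they are equivalent.

Yes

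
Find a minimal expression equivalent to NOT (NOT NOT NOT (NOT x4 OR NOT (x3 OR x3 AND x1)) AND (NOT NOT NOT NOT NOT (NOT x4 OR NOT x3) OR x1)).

NOT x4 OR NOT x3

NOT (NOT NOT NOT (NOT x4 OR NOT (x3 OR x3 AND x1)) AND (NOT NOT NOT NOT NOT (NOT x4 OR NOT x3) OR x1))
= NOT (NOT NOT NOT (NOT x4 OR NOT x3) AND (NOT NOT NOT NOT NOT (NOT x4 OR NOT x3) OR x1))   (absorption)
= NOT (NOT NOT NOT (NOT x4 OR NOT x3) AND (NOT NOT NOT (NOT x4 OR NOT x3) OR x1))   (double negation)
= NOT NOT NOT NOT (NOT x4 OR NOT x3)   (absorption)
= NOT NOT (NOT x4 OR NOT x3)   (double negation)
= NOT x4 OR NOT x3   (double negation)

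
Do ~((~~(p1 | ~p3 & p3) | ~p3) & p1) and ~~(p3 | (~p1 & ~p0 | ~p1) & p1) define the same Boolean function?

E1: ~((~~(p1 | ~p3 & p3) | ~p3) & p1)
    = ~((p1 | ~p3 & p3 | ~p3) & p1)   — double negation
    = ~((p1 | ~p3) & p1)   — complement / identity
    = ~p1   — absorption
E2: ~~(p3 | (~p1 & ~p0 | ~p1) & p1)
    = ~~(p3 | ~p1 & p1)   — absorption
    = ~~p3   — complement / identity
    = p3   — double negation
These differ: at p0=1, p1=0, p3=0, E1 = 1 but E2 = 0.

No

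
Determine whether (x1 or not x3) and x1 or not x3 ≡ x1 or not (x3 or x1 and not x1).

E1: (x1 or not x3) and x1 or not x3
    = x1 or not x3   — absorption
E2: x1 or not (x3 or x1 and not x1)
    = x1 or not x3   — complement / identity
Both reduce to x1 or not x3, so they are equivalent.

Yes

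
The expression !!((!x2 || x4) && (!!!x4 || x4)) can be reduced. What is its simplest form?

!!((!x2 || x4) && (!!!x4 || x4))
= (!x2 || x4) && (!!!x4 || x4)   [double negation]
= (!x2 || x4) && (!x4 || x4)   [double negation]
= !x2 || x4   [complement / identity]

!x2 || x4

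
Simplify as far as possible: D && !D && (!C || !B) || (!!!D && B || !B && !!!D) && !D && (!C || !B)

D && !D && (!C || !B) || (!!!D && B || !B && !!!D) && !D && (!C || !B)
= D && !D && (!C || !B) || !!!D && !D && (!C || !B)   [distribution]
= D && !D && (!C || !B) || !D && !D && (!C || !B)   [double negation]
= !D && (!C || !B)   [distribution]

!D && (!C || !B)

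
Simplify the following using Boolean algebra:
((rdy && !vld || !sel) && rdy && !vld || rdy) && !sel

((rdy && !vld || !sel) && rdy && !vld || rdy) && !sel
= (rdy && !vld || rdy) && !sel   (absorption)
= rdy && !sel   (absorption)

rdy && !sel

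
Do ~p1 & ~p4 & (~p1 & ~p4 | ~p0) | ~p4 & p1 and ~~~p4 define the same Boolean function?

E1: ~p1 & ~p4 & (~p1 & ~p4 | ~p0) | ~p4 & p1
    = ~p1 & ~p4 | ~p4 & p1
    = ~p4
E2: ~~~p4
    = ~p4
Both reduce to ~p4, so they are equivalent.

Yes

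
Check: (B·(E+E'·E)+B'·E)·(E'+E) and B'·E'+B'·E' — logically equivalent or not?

No

E1: (B·(E+E'·E)+B'·E)·(E'+E)
    = (B·E+B'·E)·(E'+E)   [complement / identity]
    = E·(E'+E)   [distribution]
    = E   [complement / identity]
E2: B'·E'+B'·E'
    = B'·E'   [idempotence]
These differ: at B=0, E=1, E1 = 1 but E2 = 0.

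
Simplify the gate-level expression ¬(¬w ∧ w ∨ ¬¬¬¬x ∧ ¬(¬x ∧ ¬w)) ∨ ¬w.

¬x ∨ ¬w

¬(¬w ∧ w ∨ ¬¬¬¬x ∧ ¬(¬x ∧ ¬w)) ∨ ¬w
= ¬(¬w ∧ w ∨ ¬¬x ∧ ¬(¬x ∧ ¬w)) ∨ ¬w   (double negation)
= ¬(¬¬x ∧ ¬(¬x ∧ ¬w)) ∨ ¬w   (complement / identity)
= ¬x ∨ ¬x ∧ ¬w ∨ ¬w   (De Morgan)
= ¬x ∨ ¬w   (absorption)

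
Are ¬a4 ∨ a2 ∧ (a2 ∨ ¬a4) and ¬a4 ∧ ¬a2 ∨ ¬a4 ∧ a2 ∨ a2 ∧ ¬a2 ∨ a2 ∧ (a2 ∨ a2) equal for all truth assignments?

E1: ¬a4 ∨ a2 ∧ (a2 ∨ ¬a4)
    = ¬a4 ∨ a2
E2: ¬a4 ∧ ¬a2 ∨ ¬a4 ∧ a2 ∨ a2 ∧ ¬a2 ∨ a2 ∧ (a2 ∨ a2)
    = ¬a4 ∨ a2 ∧ ¬a2 ∨ a2 ∧ (a2 ∨ a2)
    = ¬a4 ∨ a2 ∧ ¬a2 ∨ a2 ∧ a2
    = ¬a4 ∨ a2
Both reduce to ¬a4 ∨ a2, so they are equivalent.

Yes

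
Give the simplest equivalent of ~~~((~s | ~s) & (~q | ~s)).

s

~~~((~s | ~s) & (~q | ~s))
= ~((~s | ~s) & (~q | ~s))   (double negation)
= ~(~s | ~s & ~q)   (distribution)
= ~~s   (absorption)
= s   (double negation)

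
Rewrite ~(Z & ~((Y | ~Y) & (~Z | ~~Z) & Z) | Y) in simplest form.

~Y

~(Z & ~((Y | ~Y) & (~Z | ~~Z) & Z) | Y)
= ~(Z & ~((Y | ~Y) & (~Z | Z) & Z) | Y)   [double negation]
= ~(Z & ~((Y | ~Y) & Z) | Y)   [complement / identity]
= ~(Z & ~Z | Y)   [complement / identity]
= ~Y   [complement / identity]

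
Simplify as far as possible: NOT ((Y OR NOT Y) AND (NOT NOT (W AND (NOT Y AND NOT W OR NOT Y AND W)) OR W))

NOT W

NOT ((Y OR NOT Y) AND (NOT NOT (W AND (NOT Y AND NOT W OR NOT Y AND W)) OR W))
= NOT ((Y OR NOT Y) AND (NOT NOT (W AND NOT Y) OR W))   [distribution]
= NOT ((Y OR NOT Y) AND (W AND NOT Y OR W))   [double negation]
= NOT ((Y OR NOT Y) AND W)   [absorption]
= NOT W   [complement / identity]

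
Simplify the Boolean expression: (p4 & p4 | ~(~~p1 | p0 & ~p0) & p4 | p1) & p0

(p4 & p4 | ~(~~p1 | p0 & ~p0) & p4 | p1) & p0
= (p4 & p4 | ~~~p1 & p4 | p1) & p0   [complement / identity]
= (p4 & p4 | ~p1 & p4 | p1) & p0   [double negation]
= ((p4 | ~p1) & p4 | p1) & p0   [distribution]
= (p4 | p1) & p0   [absorption]

(p4 | p1) & p0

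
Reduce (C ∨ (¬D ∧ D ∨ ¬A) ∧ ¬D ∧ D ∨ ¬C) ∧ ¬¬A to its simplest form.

A

(C ∨ (¬D ∧ D ∨ ¬A) ∧ ¬D ∧ D ∨ ¬C) ∧ ¬¬A
= (C ∨ (¬D ∧ D ∨ ¬A) ∧ ¬D ∧ D ∨ ¬C) ∧ A   — double negation
= (C ∨ ¬D ∧ D ∨ ¬C) ∧ A   — absorption
= (C ∨ ¬C) ∧ A   — complement / identity
= A   — complement / identity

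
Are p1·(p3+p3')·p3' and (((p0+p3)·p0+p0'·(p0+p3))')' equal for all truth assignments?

E1: p1·(p3+p3')·p3'
    = p1·p3'   [complement / identity]
E2: (((p0+p3)·p0+p0'·(p0+p3))')'
    = ((p0+p3)')'   [distribution]
    = p0+p3   [double negation]
These differ: at p0=1, p1=0, p3=1, E1 = 0 but E2 = 1.

No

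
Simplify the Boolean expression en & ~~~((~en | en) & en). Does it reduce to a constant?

en & ~~~((~en | en) & en)
= en & ~((~en | en) & en)   (double negation)
= en & ~en   (complement / identity)
= 0   (complement)

0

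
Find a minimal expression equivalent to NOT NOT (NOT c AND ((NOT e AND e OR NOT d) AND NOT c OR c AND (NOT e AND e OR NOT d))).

NOT c AND NOT d

NOT NOT (NOT c AND ((NOT e AND e OR NOT d) AND NOT c OR c AND (NOT e AND e OR NOT d)))
= NOT NOT (NOT c AND (NOT e AND e OR NOT d))   — distribution
= NOT NOT (NOT c AND NOT d)   — complement / identity
= NOT c AND NOT d   — double negation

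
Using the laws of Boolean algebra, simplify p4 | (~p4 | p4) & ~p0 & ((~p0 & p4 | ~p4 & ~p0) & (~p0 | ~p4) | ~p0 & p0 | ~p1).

p4 | ~p0

p4 | (~p4 | p4) & ~p0 & ((~p0 & p4 | ~p4 & ~p0) & (~p0 | ~p4) | ~p0 & p0 | ~p1)
= p4 | ~p0 & ((~p0 & p4 | ~p4 & ~p0) & (~p0 | ~p4) | ~p0 & p0 | ~p1)   [complement / identity]
= p4 | ~p0 & (~p0 & (~p0 | ~p4) | ~p0 & p0 | ~p1)   [distribution]
= p4 | ~p0 & (~p0 | ~p0 & p0 | ~p1)   [absorption]
= p4 | ~p0 & (~p0 | ~p1)   [complement / identity]
= p4 | ~p0   [absorption]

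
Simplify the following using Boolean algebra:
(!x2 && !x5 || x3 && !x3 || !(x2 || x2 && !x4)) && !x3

(!x2 && !x5 || x3 && !x3 || !(x2 || x2 && !x4)) && !x3
= (!x2 && !x5 || x3 && !x3 || !x2) && !x3
= (!x2 && !x5 || !x2) && !x3
= !x2 && !x3

!x2 && !x3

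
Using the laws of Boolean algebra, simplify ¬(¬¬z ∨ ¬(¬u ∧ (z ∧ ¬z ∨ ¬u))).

¬(¬¬z ∨ ¬(¬u ∧ (z ∧ ¬z ∨ ¬u)))
= ¬(¬¬z ∨ ¬(¬u ∧ ¬u))
= ¬z ∧ ¬u ∧ ¬u
= ¬z ∧ ¬u

¬z ∧ ¬u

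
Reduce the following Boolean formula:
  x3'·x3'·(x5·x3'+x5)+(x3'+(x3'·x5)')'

x3'·x5

x3'·x3'·(x5·x3'+x5)+(x3'+(x3'·x5)')'
= x3'·x3'·x5+(x3'+(x3'·x5)')'   — absorption
= x3'·x3'·x5+x3·x3'·x5   — De Morgan
= x3'·x5   — distribution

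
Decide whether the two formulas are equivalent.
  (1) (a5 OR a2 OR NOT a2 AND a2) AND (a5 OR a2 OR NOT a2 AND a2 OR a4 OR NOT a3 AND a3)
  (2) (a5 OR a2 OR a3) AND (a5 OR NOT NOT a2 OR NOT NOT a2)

E1: (a5 OR a2 OR NOT a2 AND a2) AND (a5 OR a2 OR NOT a2 AND a2 OR a4 OR NOT a3 AND a3)
    = (a5 OR a2 OR NOT a2 AND a2) AND (a5 OR a2 OR NOT a2 AND a2 OR a4)   [complement / identity]
    = a5 OR a2 OR NOT a2 AND a2   [absorption]
    = a5 OR a2   [complement / identity]
E2: (a5 OR a2 OR a3) AND (a5 OR NOT NOT a2 OR NOT NOT a2)
    = a5 OR (a2 OR a3) AND (NOT NOT a2 OR NOT NOT a2)   [distribution]
    = a5 OR (a2 OR a3) AND NOT NOT a2   [idempotence]
    = a5 OR (a2 OR a3) AND a2   [double negation]
    = a5 OR a2   [absorption]
Both reduce to a5 OR a2, so they are equivalent.

Yes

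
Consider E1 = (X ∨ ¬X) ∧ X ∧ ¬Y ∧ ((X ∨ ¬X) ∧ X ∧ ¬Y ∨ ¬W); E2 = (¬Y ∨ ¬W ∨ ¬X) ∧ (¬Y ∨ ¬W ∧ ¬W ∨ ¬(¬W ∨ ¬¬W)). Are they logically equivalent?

E1: (X ∨ ¬X) ∧ X ∧ ¬Y ∧ ((X ∨ ¬X) ∧ X ∧ ¬Y ∨ ¬W)
    = (X ∨ ¬X) ∧ X ∧ ¬Y   (absorption)
    = X ∧ ¬Y   (complement / identity)
E2: (¬Y ∨ ¬W ∨ ¬X) ∧ (¬Y ∨ ¬W ∧ ¬W ∨ ¬(¬W ∨ ¬¬W))
    = (¬Y ∨ ¬W ∨ ¬X) ∧ (¬Y ∨ ¬W ∧ ¬W ∨ W ∧ ¬W)   (De Morgan)
    = (¬Y ∨ ¬W ∨ ¬X) ∧ (¬Y ∨ ¬W)   (distribution)
    = ¬Y ∨ ¬W   (absorption)
These differ: at W=0, X=0, Y=0, E1 = 0 but E2 = 1.

No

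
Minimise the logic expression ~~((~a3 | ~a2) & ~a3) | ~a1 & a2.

~a3 | ~a1 & a2

~~((~a3 | ~a2) & ~a3) | ~a1 & a2
= ~~~a3 | ~a1 & a2   — absorption
= ~a3 | ~a1 & a2   — double negation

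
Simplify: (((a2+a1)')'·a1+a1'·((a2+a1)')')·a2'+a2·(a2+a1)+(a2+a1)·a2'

(((a2+a1)')'·a1+a1'·((a2+a1)')')·a2'+a2·(a2+a1)+(a2+a1)·a2'
= ((a2+a1)')'·a2'+a2·(a2+a1)+(a2+a1)·a2'
= ((a2+a1)')'·a2'+a2+a1
= (a2+a1)·a2'+a2+a1
= a2+a1

a2+a1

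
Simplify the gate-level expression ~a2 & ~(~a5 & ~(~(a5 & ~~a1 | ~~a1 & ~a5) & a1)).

~a2 & a5

~a2 & ~(~a5 & ~(~(a5 & ~~a1 | ~~a1 & ~a5) & a1))
= ~a2 & ~(~a5 & ~(~~~a1 & a1))   — distribution
= ~a2 & ~(~a5 & ~(~a1 & a1))   — double negation
= ~a2 & (a5 | ~a1 & a1)   — De Morgan
= ~a2 & a5   — complement / identity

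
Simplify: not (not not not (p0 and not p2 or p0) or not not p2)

not (not not not (p0 and not p2 or p0) or not not p2)
= not not (p0 and not p2 or p0) and not p2
= (p0 and not p2 or p0) and not p2
= p0 and not p2

p0 and not p2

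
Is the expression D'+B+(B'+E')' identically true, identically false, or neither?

neither

D'+B+(B'+E')'
= D'+B+B·E
= D'+B
This depends on B, D, so it is not a constant.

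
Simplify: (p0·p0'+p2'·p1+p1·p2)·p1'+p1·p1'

(p0·p0'+p2'·p1+p1·p2)·p1'+p1·p1'
= (p2'·p1+p1·p2)·p1'+p1·p1'   — complement / identity
= p1·p1'+p1·p1'   — distribution
= p1·p1'   — complement / identity
= 0   — complement

0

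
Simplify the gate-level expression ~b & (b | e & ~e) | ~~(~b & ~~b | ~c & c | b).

b

~b & (b | e & ~e) | ~~(~b & ~~b | ~c & c | b)
= ~b & (b | e & ~e) | ~~(~b & b | ~c & c | b)
= ~b & b | ~~(~b & b | ~c & c | b)
= ~b & b | ~~(~b & b | b)
= ~b & b | ~~b
= ~b & b | b
= b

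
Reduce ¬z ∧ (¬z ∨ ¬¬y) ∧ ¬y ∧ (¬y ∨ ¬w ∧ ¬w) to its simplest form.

¬z ∧ (¬z ∨ ¬¬y) ∧ ¬y ∧ (¬y ∨ ¬w ∧ ¬w)
= ¬z ∧ (¬z ∨ y) ∧ ¬y ∧ (¬y ∨ ¬w ∧ ¬w)   (double negation)
= ¬z ∧ ¬y ∧ (¬y ∨ ¬w ∧ ¬w)   (absorption)
= ¬z ∧ ¬y ∧ (¬y ∨ ¬w)   (idempotence)
= ¬z ∧ ¬y   (absorption)

¬z ∧ ¬y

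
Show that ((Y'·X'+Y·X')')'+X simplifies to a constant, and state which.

1

((Y'·X'+Y·X')')'+X
= Y'·X'+Y·X'+X   (double negation)
= X'+X   (distribution)
= 1   (complement)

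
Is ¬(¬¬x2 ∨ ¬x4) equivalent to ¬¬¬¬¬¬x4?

E1: ¬(¬¬x2 ∨ ¬x4)
    = ¬x2 ∧ x4   [De Morgan]
E2: ¬¬¬¬¬¬x4
    = ¬¬¬¬x4   [double negation]
    = ¬¬x4   [double negation]
    = x4   [double negation]
These differ: at x2=1, x4=1, E1 = 0 but E2 = 1.

No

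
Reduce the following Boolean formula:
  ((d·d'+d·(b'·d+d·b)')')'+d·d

((d·d'+d·(b'·d+d·b)')')'+d·d
= ((d·d'+d·d')')'+d·d   — distribution
= d·d'+d·d'+d·d   — double negation
= d·d'+d·d   — idempotence
= d   — distribution

d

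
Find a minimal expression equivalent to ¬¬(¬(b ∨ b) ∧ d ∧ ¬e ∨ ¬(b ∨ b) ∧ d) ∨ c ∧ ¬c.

¬b ∧ d

¬¬(¬(b ∨ b) ∧ d ∧ ¬e ∨ ¬(b ∨ b) ∧ d) ∨ c ∧ ¬c
= ¬¬(¬(b ∨ b) ∧ d) ∨ c ∧ ¬c   (absorption)
= ¬¬(¬(b ∨ b) ∧ d)   (complement / identity)
= ¬(b ∨ b) ∧ d   (double negation)
= ¬b ∧ d   (idempotence)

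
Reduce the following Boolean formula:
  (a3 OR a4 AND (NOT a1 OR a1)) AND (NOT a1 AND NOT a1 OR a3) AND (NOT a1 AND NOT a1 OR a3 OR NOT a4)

a4 AND NOT a1 OR a3

(a3 OR a4 AND (NOT a1 OR a1)) AND (NOT a1 AND NOT a1 OR a3) AND (NOT a1 AND NOT a1 OR a3 OR NOT a4)
= (a3 OR a4 AND (NOT a1 OR a1)) AND (NOT a1 AND NOT a1 OR a3)   — absorption
= (a3 OR a4 AND (NOT a1 OR a1)) AND (NOT a1 OR a3)   — idempotence
= a4 AND (NOT a1 OR a1) AND NOT a1 OR a3   — distribution
= a4 AND NOT a1 OR a3   — complement / identity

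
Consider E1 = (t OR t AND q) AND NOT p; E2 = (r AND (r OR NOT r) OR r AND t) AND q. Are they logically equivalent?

E1: (t OR t AND q) AND NOT p
    = t AND NOT p   [absorption]
E2: (r AND (r OR NOT r) OR r AND t) AND q
    = (r OR r AND t) AND q   [complement / identity]
    = r AND q   [absorption]
These differ: at p=0, q=0, r=1, t=1, E1 = 1 but E2 = 0.

No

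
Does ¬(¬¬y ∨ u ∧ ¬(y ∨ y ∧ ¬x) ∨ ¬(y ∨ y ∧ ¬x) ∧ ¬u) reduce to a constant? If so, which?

yes, False

¬(¬¬y ∨ u ∧ ¬(y ∨ y ∧ ¬x) ∨ ¬(y ∨ y ∧ ¬x) ∧ ¬u)
= ¬(¬¬y ∨ ¬(y ∨ y ∧ ¬x))
= ¬(¬¬y ∨ ¬y)
= ¬y ∧ y
= False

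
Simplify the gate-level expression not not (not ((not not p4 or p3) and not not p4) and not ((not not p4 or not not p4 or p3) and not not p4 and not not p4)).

not p4

not not (not ((not not p4 or p3) and not not p4) and not ((not not p4 or not not p4 or p3) and not not p4 and not not p4))
= not not (not ((not not p4 or p3) and not not p4) and not ((not not p4 or not not p4 or p3) and not not p4))   [idempotence]
= not not (not ((not not p4 or p3) and not not p4) and not ((not not p4 or p3) and not not p4))   [idempotence]
= not not not ((not not p4 or p3) and not not p4)   [idempotence]
= not ((not not p4 or p3) and not not p4)   [double negation]
= not not not p4   [absorption]
= not p4   [double negation]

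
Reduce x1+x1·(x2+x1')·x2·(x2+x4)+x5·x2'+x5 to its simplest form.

x1+x1·(x2+x1')·x2·(x2+x4)+x5·x2'+x5
= x1+x1·(x2+x1')·x2+x5·x2'+x5   — absorption
= x1+x1·x2+x5·x2'+x5   — absorption
= x1+x5·x2'+x5   — absorption
= x1+x5   — absorption

x1+x5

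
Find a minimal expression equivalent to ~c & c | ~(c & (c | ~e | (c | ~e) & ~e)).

~c

~c & c | ~(c & (c | ~e | (c | ~e) & ~e))
= ~c & c | ~(c & (c | ~e))
= ~c & c | ~c
= ~c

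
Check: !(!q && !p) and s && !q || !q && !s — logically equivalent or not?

No

E1: !(!q && !p)
    = q || p   [De Morgan]
E2: s && !q || !q && !s
    = (s || !s) && !q   [distribution]
    = !q   [complement / identity]
These differ: at p=1, q=1, s=0, E1 = 1 but E2 = 0.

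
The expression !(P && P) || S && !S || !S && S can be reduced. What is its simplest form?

!(P && P) || S && !S || !S && S
= !P || S && !S || !S && S
= !P || S && !S
= !P

!P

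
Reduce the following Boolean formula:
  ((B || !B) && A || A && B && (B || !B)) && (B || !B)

A

((B || !B) && A || A && B && (B || !B)) && (B || !B)
= (B || !B) && (A || A && B) && (B || !B)   — distribution
= (A || A && B) && (B || !B)   — complement / identity
= A && (B || !B)   — absorption
= A   — complement / identity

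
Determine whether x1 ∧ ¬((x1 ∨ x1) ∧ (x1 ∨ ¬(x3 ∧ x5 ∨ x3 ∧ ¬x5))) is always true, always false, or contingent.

always false

x1 ∧ ¬((x1 ∨ x1) ∧ (x1 ∨ ¬(x3 ∧ x5 ∨ x3 ∧ ¬x5)))
= x1 ∧ ¬(x1 ∧ ¬(x3 ∧ x5 ∨ x3 ∧ ¬x5) ∨ x1)   [distribution]
= x1 ∧ ¬(x1 ∧ ¬x3 ∨ x1)   [distribution]
= x1 ∧ ¬x1   [absorption]
= False   [complement]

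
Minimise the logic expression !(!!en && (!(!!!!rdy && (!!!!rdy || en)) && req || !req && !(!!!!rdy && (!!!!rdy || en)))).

!(!!en && (!(!!!!rdy && (!!!!rdy || en)) && req || !req && !(!!!!rdy && (!!!!rdy || en))))
= !(!!en && !(!!!!rdy && (!!!!rdy || en)))   (distribution)
= !en || !!!!rdy && (!!!!rdy || en)   (De Morgan)
= !en || !!!!rdy   (absorption)
= !en || !!rdy   (double negation)
= !en || rdy   (double negation)

!en || rdy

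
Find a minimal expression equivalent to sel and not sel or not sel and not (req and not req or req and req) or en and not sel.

sel and not sel or not sel and not (req and not req or req and req) or en and not sel
= not sel and not (req and not req or req and req) or en and not sel   [complement / identity]
= not sel and (not (req and not req or req and req) or en)   [distribution]
= not sel and (not req or en)   [distribution]

not sel and (not req or en)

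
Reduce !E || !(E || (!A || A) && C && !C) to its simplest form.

!E

!E || !(E || (!A || A) && C && !C)
= !E || !(E || C && !C)   — complement / identity
= !E || !E   — complement / identity
= !E   — idempotence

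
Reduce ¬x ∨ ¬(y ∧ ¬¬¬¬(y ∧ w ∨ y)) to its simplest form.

¬x ∨ ¬(y ∧ ¬¬¬¬(y ∧ w ∨ y))
= ¬x ∨ ¬(y ∧ ¬¬(y ∧ w ∨ y))   [double negation]
= ¬x ∨ ¬(y ∧ (y ∧ w ∨ y))   [double negation]
= ¬x ∨ ¬(y ∧ y)   [absorption]
= ¬x ∨ ¬y   [idempotence]

¬x ∨ ¬y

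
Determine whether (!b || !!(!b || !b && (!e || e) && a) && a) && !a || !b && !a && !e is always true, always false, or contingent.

contingent

(!b || !!(!b || !b && (!e || e) && a) && a) && !a || !b && !a && !e
= (!b || !!(!b || !b && a) && a) && !a || !b && !a && !e   (complement / identity)
= (!b || (!b || !b && a) && a) && !a || !b && !a && !e   (double negation)
= (!b || !b && a) && !a || !b && !a && !e   (absorption)
= !b && !a || !b && !a && !e   (absorption)
= !b && !a   (absorption)
This depends on a, b, so it is not a constant.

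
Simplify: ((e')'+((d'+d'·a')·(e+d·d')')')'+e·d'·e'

((e')'+((d'+d'·a')·(e+d·d')')')'+e·d'·e'
= ((e')'+(d'·(e+d·d')')')'+e·d'·e'
= e'·d'·(e+d·d')'+e·d'·e'
= e'·d'·e'+e·d'·e'
= d'·e'

d'·e'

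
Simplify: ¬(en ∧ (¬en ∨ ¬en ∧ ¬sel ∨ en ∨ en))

¬(en ∧ (¬en ∨ ¬en ∧ ¬sel ∨ en ∨ en))
= ¬(en ∧ (¬en ∨ en ∨ en))
= ¬(en ∧ (¬en ∨ en))
= ¬en

¬en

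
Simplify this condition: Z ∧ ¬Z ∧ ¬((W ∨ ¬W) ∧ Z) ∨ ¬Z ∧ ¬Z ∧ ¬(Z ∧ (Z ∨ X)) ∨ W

¬Z ∨ W

Z ∧ ¬Z ∧ ¬((W ∨ ¬W) ∧ Z) ∨ ¬Z ∧ ¬Z ∧ ¬(Z ∧ (Z ∨ X)) ∨ W
= Z ∧ ¬Z ∧ ¬Z ∨ ¬Z ∧ ¬Z ∧ ¬(Z ∧ (Z ∨ X)) ∨ W   — complement / identity
= Z ∧ ¬Z ∧ ¬Z ∨ ¬Z ∧ ¬Z ∧ ¬Z ∨ W   — absorption
= ¬Z ∧ ¬Z ∨ W   — distribution
= ¬Z ∨ W   — idempotence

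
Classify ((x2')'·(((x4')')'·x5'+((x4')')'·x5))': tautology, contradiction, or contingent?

contingent

((x2')'·(((x4')')'·x5'+((x4')')'·x5))'
= ((x2')'·((x4')')')'   (distribution)
= ((x2')'·x4')'   (double negation)
= x2'+x4   (De Morgan)
This depends on x2, x4, so it is not a constant.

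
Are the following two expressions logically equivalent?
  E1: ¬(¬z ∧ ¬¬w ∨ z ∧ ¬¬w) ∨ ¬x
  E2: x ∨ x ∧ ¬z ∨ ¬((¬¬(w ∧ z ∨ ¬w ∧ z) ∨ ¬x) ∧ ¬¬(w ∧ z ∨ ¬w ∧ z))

E1: ¬(¬z ∧ ¬¬w ∨ z ∧ ¬¬w) ∨ ¬x
    = ¬¬¬w ∨ ¬x
    = ¬w ∨ ¬x
E2: x ∨ x ∧ ¬z ∨ ¬((¬¬(w ∧ z ∨ ¬w ∧ z) ∨ ¬x) ∧ ¬¬(w ∧ z ∨ ¬w ∧ z))
    = x ∨ x ∧ ¬z ∨ ¬¬¬(w ∧ z ∨ ¬w ∧ z)
    = x ∨ ¬¬¬(w ∧ z ∨ ¬w ∧ z)
    = x ∨ ¬(w ∧ z ∨ ¬w ∧ z)
    = x ∨ ¬z
These differ: at w=1, x=0, z=1, E1 = 1 but E2 = 0.

No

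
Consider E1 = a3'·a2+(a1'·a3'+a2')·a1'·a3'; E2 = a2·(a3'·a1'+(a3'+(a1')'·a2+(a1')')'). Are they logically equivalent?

E1: a3'·a2+(a1'·a3'+a2')·a1'·a3'
    = a3'·a2+a1'·a3'
    = a3'·(a2+a1')
E2: a2·(a3'·a1'+(a3'+(a1')'·a2+(a1')')')
    = a2·(a3'·a1'+(a3'+(a1')')')
    = a2·(a3'·a1'+a3·a1')
    = a2·a1'
These differ: at a1=1, a2=1, a3=0, E1 = 1 but E2 = 0.

No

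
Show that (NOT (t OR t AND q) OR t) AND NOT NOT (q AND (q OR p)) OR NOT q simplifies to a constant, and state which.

TRUE

(NOT (t OR t AND q) OR t) AND NOT NOT (q AND (q OR p)) OR NOT q
= (NOT (t OR t AND q) OR t) AND NOT NOT q OR NOT q   — absorption
= (NOT (t OR t AND q) OR t) AND q OR NOT q   — double negation
= (NOT t OR t) AND q OR NOT q   — absorption
= q OR NOT q   — complement / identity
= TRUE   — complement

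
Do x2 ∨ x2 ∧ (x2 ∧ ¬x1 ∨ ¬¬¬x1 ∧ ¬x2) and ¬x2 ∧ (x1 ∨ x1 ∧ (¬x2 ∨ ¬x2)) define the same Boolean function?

E1: x2 ∨ x2 ∧ (x2 ∧ ¬x1 ∨ ¬¬¬x1 ∧ ¬x2)
    = x2 ∨ x2 ∧ (x2 ∧ ¬x1 ∨ ¬x1 ∧ ¬x2)   (double negation)
    = x2 ∨ x2 ∧ ¬x1   (distribution)
    = x2   (absorption)
E2: ¬x2 ∧ (x1 ∨ x1 ∧ (¬x2 ∨ ¬x2))
    = ¬x2 ∧ (x1 ∨ x1 ∧ ¬x2)   (idempotence)
    = ¬x2 ∧ x1   (absorption)
These differ: at x1=1, x2=1, E1 = 1 but E2 = 0.

No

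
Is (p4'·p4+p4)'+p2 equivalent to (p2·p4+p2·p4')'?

No

E1: (p4'·p4+p4)'+p2
    = p4'+p2   — complement / identity
E2: (p2·p4+p2·p4')'
    = p2'   — distribution
These differ: at p2=1, p4=1, E1 = 1 but E2 = 0.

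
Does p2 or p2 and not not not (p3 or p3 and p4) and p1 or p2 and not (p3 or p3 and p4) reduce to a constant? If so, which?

p2 or p2 and not not not (p3 or p3 and p4) and p1 or p2 and not (p3 or p3 and p4)
= p2 or p2 and not (p3 or p3 and p4) and p1 or p2 and not (p3 or p3 and p4)   — double negation
= p2 or p2 and not (p3 or p3 and p4)   — absorption
= p2 or p2 and not p3   — absorption
= p2   — absorption
This depends on p2, so it is not a constant.

no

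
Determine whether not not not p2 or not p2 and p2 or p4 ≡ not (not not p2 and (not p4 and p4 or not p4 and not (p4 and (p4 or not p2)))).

Yes

E1: not not not p2 or not p2 and p2 or p4
    = not not not p2 or p4   [complement / identity]
    = not p2 or p4   [double negation]
E2: not (not not p2 and (not p4 and p4 or not p4 and not (p4 and (p4 or not p2))))
    = not (not not p2 and (not p4 and p4 or not p4 and not p4))   [absorption]
    = not (not not p2 and not p4)   [distribution]
    = not p2 or p4   [De Morgan]
Both reduce to not p2 or p4, so they are equivalent.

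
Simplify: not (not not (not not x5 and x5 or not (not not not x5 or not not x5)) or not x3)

not (not not (not not x5 and x5 or not (not not not x5 or not not x5)) or not x3)
= not (not not (not not x5 and x5 or not not x5 and not x5) or not x3)   — De Morgan
= not (not not not not x5 or not x3)   — distribution
= not not not x5 and x3   — De Morgan
= not x5 and x3   — double negation

not x5 and x3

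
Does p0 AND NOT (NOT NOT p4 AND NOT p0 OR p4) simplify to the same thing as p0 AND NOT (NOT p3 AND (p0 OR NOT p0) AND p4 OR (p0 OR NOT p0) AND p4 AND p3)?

E1: p0 AND NOT (NOT NOT p4 AND NOT p0 OR p4)
    = p0 AND NOT (p4 AND NOT p0 OR p4)   (double negation)
    = p0 AND NOT p4   (absorption)
E2: p0 AND NOT (NOT p3 AND (p0 OR NOT p0) AND p4 OR (p0 OR NOT p0) AND p4 AND p3)
    = p0 AND NOT ((p0 OR NOT p0) AND p4)   (distribution)
    = p0 AND NOT p4   (complement / identity)
Both reduce to p0 AND NOT p4, so they are equivalent.

Yes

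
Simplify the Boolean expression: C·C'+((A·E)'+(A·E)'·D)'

A·E

C·C'+((A·E)'+(A·E)'·D)'
= ((A·E)'+(A·E)'·D)'   [complement / identity]
= ((A·E)')'   [absorption]
= A·E   [double negation]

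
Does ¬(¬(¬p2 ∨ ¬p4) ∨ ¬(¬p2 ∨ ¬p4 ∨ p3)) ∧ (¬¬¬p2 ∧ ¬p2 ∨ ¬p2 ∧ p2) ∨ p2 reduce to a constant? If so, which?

¬(¬(¬p2 ∨ ¬p4) ∨ ¬(¬p2 ∨ ¬p4 ∨ p3)) ∧ (¬¬¬p2 ∧ ¬p2 ∨ ¬p2 ∧ p2) ∨ p2
= ¬(¬(¬p2 ∨ ¬p4) ∨ ¬(¬p2 ∨ ¬p4 ∨ p3)) ∧ (¬p2 ∧ ¬p2 ∨ ¬p2 ∧ p2) ∨ p2   — double negation
= ¬(¬(¬p2 ∨ ¬p4) ∨ ¬(¬p2 ∨ ¬p4 ∨ p3)) ∧ ¬p2 ∨ p2   — distribution
= (¬p2 ∨ ¬p4) ∧ (¬p2 ∨ ¬p4 ∨ p3) ∧ ¬p2 ∨ p2   — De Morgan
= (¬p2 ∨ ¬p4) ∧ ¬p2 ∨ p2   — absorption
= ¬p2 ∨ p2   — absorption
= True   — complement

yes, True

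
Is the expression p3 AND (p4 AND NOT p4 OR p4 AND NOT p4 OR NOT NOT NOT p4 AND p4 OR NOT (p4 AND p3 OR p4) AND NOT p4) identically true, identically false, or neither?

p3 AND (p4 AND NOT p4 OR p4 AND NOT p4 OR NOT NOT NOT p4 AND p4 OR NOT (p4 AND p3 OR p4) AND NOT p4)
= p3 AND (p4 AND NOT p4 OR p4 AND NOT p4 OR NOT NOT NOT p4 AND p4 OR NOT p4 AND NOT p4)   [absorption]
= p3 AND (p4 AND NOT p4 OR p4 AND NOT p4 OR NOT p4 AND p4 OR NOT p4 AND NOT p4)   [double negation]
= p3 AND (p4 AND NOT p4 OR NOT p4 AND p4 OR NOT p4 AND NOT p4)   [idempotence]
= p3 AND (p4 AND NOT p4 OR NOT p4 AND NOT p4)   [complement / identity]
= p3 AND NOT p4   [distribution]
This depends on p3, p4, so it is not a constant.

neither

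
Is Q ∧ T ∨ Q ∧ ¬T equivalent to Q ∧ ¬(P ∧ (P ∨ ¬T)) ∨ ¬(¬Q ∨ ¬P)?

E1: Q ∧ T ∨ Q ∧ ¬T
    = Q   (distribution)
E2: Q ∧ ¬(P ∧ (P ∨ ¬T)) ∨ ¬(¬Q ∨ ¬P)
    = Q ∧ ¬P ∨ ¬(¬Q ∨ ¬P)   (absorption)
    = Q ∧ ¬P ∨ Q ∧ P   (De Morgan)
    = Q   (distribution)
Both reduce to Q, so they are equivalent.

Yes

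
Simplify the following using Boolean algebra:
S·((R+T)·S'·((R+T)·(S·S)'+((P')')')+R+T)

S·(R+T)

S·((R+T)·S'·((R+T)·(S·S)'+((P')')')+R+T)
= S·((R+T)·S'·((R+T)·S'+((P')')')+R+T)
= S·((R+T)·S'·((R+T)·S'+P')+R+T)
= S·((R+T)·S'+R+T)
= S·(R+T)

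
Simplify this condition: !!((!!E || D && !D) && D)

!!((!!E || D && !D) && D)
= !!((E || D && !D) && D)   [double negation]
= !!(E && D)   [complement / identity]
= E && D   [double negation]

E && D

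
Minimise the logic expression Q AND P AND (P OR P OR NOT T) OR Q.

Q AND P AND (P OR P OR NOT T) OR Q
= Q AND P AND (P OR NOT T) OR Q   (idempotence)
= Q AND P OR Q   (absorption)
= Q   (absorption)

Q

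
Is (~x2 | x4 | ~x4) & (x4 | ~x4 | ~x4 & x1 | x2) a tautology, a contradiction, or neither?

tautology

(~x2 | x4 | ~x4) & (x4 | ~x4 | ~x4 & x1 | x2)
= (~x2 | x4 | ~x4) & (x4 | ~x4 | x2)   [absorption]
= x4 | ~x4 | ~x2 & x2   [distribution]
= x4 | ~x4   [complement / identity]
= 1   [complement]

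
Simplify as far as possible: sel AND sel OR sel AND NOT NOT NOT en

sel AND sel OR sel AND NOT NOT NOT en
= (sel OR NOT NOT NOT en) AND sel   — distribution
= (sel OR NOT en) AND sel   — double negation
= sel   — absorption

sel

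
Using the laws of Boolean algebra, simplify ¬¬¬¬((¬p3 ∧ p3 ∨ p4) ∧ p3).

¬¬¬¬((¬p3 ∧ p3 ∨ p4) ∧ p3)
= ¬¬((¬p3 ∧ p3 ∨ p4) ∧ p3)   [double negation]
= (¬p3 ∧ p3 ∨ p4) ∧ p3   [double negation]
= p4 ∧ p3   [complement / identity]

p4 ∧ p3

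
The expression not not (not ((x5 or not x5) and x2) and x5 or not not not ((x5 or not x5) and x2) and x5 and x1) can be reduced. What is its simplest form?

not not (not ((x5 or not x5) and x2) and x5 or not not not ((x5 or not x5) and x2) and x5 and x1)
= not not (not ((x5 or not x5) and x2) and x5 or not ((x5 or not x5) and x2) and x5 and x1)   (double negation)
= not not (not ((x5 or not x5) and x2) and x5)   (absorption)
= not not (not x2 and x5)   (complement / identity)
= not x2 and x5   (double negation)

not x2 and x5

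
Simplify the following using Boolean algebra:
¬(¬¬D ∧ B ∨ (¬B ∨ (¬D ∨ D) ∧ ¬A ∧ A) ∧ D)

¬D

¬(¬¬D ∧ B ∨ (¬B ∨ (¬D ∨ D) ∧ ¬A ∧ A) ∧ D)
= ¬(¬¬D ∧ B ∨ (¬B ∨ ¬A ∧ A) ∧ D)   (complement / identity)
= ¬(¬¬D ∧ B ∨ ¬B ∧ D)   (complement / identity)
= ¬(D ∧ B ∨ ¬B ∧ D)   (double negation)
= ¬D   (distribution)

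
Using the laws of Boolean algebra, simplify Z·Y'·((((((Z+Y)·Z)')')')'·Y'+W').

Z·Y'·((((((Z+Y)·Z)')')')'·Y'+W')
= Z·Y'·((((Z+Y)·Z)')'·Y'+W')
= Z·Y'·((Z+Y)·Z·Y'+W')
= Z·Y'·(Z·Y'+W')
= Z·Y'

Z·Y'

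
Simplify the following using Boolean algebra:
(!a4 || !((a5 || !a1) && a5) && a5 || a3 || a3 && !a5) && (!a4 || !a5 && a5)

(!a4 || !((a5 || !a1) && a5) && a5 || a3 || a3 && !a5) && (!a4 || !a5 && a5)
= (!a4 || !((a5 || !a1) && a5) && a5 || a3) && (!a4 || !a5 && a5)   (absorption)
= (!a4 || !a5 && a5 || a3) && (!a4 || !a5 && a5)   (absorption)
= !a4 || !a5 && a5   (absorption)
= !a4   (complement / identity)

!a4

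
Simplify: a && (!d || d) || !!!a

a && (!d || d) || !!!a
= a && (!d || d) || !a   — double negation
= a || !a   — complement / identity
= true   — complement

true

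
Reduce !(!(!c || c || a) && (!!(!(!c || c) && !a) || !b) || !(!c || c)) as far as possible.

true

!(!(!c || c || a) && (!!(!(!c || c) && !a) || !b) || !(!c || c))
= !(!(!c || c || a) && (!(!c || c || a) || !b) || !(!c || c))
= !(!(!c || c || a) || !(!c || c))
= (!c || c || a) && (!c || c)
= !c || c
= true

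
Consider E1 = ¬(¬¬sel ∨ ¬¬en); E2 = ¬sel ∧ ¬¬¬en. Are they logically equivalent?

E1: ¬(¬¬sel ∨ ¬¬en)
    = ¬sel ∧ ¬en
E2: ¬sel ∧ ¬¬¬en
    = ¬sel ∧ ¬en
Both reduce to ¬sel ∧ ¬en, so they are equivalent.

Yes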